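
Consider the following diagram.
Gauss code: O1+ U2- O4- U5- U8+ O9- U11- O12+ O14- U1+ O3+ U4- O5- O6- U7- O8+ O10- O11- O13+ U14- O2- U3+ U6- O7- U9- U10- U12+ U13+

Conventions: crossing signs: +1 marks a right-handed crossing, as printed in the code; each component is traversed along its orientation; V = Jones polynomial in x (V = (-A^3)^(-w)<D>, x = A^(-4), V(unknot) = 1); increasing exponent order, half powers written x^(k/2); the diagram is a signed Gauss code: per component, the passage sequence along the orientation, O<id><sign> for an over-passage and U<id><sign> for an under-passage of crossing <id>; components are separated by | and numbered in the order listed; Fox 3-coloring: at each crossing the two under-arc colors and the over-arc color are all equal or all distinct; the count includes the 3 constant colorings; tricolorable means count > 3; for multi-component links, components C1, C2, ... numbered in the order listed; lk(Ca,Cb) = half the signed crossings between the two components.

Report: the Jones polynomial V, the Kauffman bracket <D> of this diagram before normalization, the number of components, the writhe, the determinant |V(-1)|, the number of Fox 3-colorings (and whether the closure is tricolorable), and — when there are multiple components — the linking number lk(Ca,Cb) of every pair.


Jones polynomial: V(x) = x^-7 - 2x^-6 + 2x^-5 - 3x^-4 + 3x^-3 - 2x^-2 + 2x^-1
<D> = 2A^-8 - 2A^-4 + 3 - 3A^4 + 2A^8 - 2A^12 + A^16; writhe -4
components 1, writhe -4 (14 crossings)
3-colorings: 9 of 3^14, det 15 — tricolorable
note: |V(-1)| = 15: so tricolorable, since 3 divides 15


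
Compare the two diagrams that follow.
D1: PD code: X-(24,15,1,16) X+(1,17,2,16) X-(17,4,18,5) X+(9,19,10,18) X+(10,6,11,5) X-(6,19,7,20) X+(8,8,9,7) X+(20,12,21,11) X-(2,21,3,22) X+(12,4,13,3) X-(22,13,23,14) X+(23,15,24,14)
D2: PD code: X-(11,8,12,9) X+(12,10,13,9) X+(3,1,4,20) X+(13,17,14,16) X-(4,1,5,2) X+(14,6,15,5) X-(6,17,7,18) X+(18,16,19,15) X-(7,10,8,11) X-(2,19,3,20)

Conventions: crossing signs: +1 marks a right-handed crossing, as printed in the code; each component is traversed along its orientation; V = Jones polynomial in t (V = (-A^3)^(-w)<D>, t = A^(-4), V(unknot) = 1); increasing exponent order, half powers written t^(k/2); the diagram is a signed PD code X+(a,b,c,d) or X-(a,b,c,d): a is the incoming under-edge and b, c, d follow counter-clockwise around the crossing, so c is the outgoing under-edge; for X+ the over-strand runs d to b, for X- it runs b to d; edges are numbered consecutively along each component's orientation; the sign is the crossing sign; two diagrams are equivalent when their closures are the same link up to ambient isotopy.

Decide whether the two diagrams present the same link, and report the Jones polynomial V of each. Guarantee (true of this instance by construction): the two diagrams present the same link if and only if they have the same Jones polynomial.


equivalent: yes
D1 (bracket A^6; 12 crossings at w = +2): V = 1
V(D2) = 1  (w 0, c 10, <D> = 1)
key observation: one V(t) for all 2 diagrams — one class (guaranteed)


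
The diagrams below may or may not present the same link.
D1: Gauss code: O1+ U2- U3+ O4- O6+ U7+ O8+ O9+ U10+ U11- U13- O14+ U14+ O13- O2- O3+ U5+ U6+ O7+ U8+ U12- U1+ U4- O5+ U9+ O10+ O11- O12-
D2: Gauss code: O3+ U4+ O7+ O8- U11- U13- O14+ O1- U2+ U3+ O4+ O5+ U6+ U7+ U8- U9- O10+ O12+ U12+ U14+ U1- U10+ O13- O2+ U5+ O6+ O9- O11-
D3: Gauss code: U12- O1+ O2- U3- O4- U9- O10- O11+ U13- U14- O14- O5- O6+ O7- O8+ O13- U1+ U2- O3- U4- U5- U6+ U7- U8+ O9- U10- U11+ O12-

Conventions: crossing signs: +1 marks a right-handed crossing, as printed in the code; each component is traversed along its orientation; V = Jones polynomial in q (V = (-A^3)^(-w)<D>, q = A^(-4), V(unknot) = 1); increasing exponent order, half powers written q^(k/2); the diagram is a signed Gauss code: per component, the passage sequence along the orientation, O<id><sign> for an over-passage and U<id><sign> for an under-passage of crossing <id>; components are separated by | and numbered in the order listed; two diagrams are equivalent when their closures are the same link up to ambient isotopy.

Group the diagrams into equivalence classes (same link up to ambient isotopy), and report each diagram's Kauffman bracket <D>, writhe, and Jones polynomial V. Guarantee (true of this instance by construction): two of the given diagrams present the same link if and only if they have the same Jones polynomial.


equivalence classes: {D1} | {D2} | {D3}
D1 (bracket -A^-12 + A^-8 - A^-4 + 2 - A^4 + A^8; 14 crossings at w = +4): V = q - q^2 + 2q^3 - q^4 + q^5 - q^6
D2 (bracket A^12; 14 crossings at w = +4): V = 1
V(D3) = -q^-4 + q^-3 + q^-1  (w -6, c 14, <D> = A^-14 + A^-6 - A^-2)
observation: comparing 3 Jones polynomials yields 3 groups


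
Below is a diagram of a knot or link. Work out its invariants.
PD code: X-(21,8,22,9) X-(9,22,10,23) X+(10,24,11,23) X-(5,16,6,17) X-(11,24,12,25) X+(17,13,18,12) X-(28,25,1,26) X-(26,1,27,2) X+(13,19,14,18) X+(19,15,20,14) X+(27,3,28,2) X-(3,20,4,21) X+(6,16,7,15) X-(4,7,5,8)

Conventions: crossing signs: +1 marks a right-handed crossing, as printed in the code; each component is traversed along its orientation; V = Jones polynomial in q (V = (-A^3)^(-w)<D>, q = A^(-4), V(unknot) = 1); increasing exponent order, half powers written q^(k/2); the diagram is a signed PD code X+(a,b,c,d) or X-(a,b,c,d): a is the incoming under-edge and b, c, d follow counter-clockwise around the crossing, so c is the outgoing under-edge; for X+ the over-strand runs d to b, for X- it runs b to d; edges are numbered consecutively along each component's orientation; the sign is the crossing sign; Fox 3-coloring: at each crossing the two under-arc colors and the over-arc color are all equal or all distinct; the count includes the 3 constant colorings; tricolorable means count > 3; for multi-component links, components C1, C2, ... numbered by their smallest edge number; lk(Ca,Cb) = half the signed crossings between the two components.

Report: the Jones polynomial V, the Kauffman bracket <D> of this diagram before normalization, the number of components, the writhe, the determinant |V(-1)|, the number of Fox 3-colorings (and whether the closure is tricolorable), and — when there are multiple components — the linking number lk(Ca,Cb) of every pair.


Jones polynomial: V(q) = -q^-3 + q^-2 - q^-1 + 3 - q + q^2 - q^3
<D> = -A^-18 + A^-14 - A^-10 + 3A^-6 - A^-2 + A^2 - A^6; writhe -2
components 1, writhe -2 (14 crossings)
3-colorings: 27 of 3^14, det 9 — tricolorable
note: |V(-1)| = 9: so tricolorable, since 3 divides 9


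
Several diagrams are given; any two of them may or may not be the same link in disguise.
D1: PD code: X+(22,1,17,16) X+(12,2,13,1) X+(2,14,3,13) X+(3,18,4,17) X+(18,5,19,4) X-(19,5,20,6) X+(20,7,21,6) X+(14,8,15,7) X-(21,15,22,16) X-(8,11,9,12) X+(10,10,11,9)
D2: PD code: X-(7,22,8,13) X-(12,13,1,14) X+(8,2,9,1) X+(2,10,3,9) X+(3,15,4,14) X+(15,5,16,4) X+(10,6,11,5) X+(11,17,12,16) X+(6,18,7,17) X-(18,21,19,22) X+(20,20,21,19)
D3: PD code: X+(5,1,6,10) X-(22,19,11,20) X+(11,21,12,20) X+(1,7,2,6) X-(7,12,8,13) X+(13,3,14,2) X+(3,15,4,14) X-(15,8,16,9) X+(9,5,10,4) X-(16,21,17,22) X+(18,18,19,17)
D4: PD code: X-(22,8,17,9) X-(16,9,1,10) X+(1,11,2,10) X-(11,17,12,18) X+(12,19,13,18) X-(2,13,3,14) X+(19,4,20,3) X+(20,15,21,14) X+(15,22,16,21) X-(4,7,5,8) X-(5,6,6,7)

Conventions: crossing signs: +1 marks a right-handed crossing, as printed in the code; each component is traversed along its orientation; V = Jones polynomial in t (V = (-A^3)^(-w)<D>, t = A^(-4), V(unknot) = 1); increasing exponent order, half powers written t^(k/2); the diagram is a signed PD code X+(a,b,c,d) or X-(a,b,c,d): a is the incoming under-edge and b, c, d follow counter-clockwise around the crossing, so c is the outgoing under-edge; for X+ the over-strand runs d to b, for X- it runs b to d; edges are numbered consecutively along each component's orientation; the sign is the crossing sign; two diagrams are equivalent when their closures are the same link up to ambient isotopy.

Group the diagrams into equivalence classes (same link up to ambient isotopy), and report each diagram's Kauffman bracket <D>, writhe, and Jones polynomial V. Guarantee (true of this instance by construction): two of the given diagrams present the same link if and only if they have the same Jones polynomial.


grouping into links: {D1, D2} | {D3} | {D4}
V(D1) = -t^(3/2) - 2t^(7/2) + t^(9/2) - t^(11/2) + t^(13/2)  (w +5, c 11, <D> = -A^-11 + A^-7 - A^-3 + 2A + A^9)
D2 (bracket -A^-11 + A^-7 - A^-3 + 2A + A^9; 11 crossings at w = +5): V = -t^(3/2) - 2t^(7/2) + t^(9/2) - t^(11/2) + t^(13/2)
V(D3) = -t^(-1/2) + t^(1/2) - 3t^(3/2) + 2t^(5/2) - 3t^(7/2) + 3t^(9/2) - 2t^(11/2) + t^(13/2)  (w +3, c 11, <D> = -A^-17 + 2A^-13 - 3A^-9 + 3A^-5 - 2A^-1 + 3A^3 - A^7 + A^11)
V(D4) = -t^(1/2) - t^(5/2)  [11 crossings, <D> = A^-13 + A^-5, w = -1]
why: 3 values of V(t) split the 4 diagrams


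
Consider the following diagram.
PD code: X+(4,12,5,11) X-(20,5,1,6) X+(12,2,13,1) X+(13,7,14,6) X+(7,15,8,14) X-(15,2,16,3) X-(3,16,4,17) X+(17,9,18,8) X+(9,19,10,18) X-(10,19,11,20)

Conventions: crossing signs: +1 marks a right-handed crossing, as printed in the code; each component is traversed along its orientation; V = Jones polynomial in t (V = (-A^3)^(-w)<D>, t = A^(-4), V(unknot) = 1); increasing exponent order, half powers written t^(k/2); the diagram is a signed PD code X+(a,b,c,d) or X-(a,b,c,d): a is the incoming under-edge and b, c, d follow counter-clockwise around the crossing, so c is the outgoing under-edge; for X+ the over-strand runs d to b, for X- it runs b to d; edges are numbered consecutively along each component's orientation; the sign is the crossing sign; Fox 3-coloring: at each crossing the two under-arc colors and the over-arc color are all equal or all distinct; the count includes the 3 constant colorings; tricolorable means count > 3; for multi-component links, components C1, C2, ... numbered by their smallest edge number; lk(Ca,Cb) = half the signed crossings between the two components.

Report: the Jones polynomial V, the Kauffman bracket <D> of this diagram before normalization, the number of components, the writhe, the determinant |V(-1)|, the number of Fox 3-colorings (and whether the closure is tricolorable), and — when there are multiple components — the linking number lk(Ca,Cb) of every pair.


V(t) = -t^-1 + 2 - t + 2t^2 - t^3 + t^4 - t^5
bracket: -A^-14 + A^-10 - A^-6 + 2A^-2 - A^2 + 2A^6 - A^10, w = +2
1 component, writhe +2, over 10 crossings
det 9, colorings 9 of 3^10 — tricolorable
observation: the span of V is 6, forcing >= 6 crossings in any diagram


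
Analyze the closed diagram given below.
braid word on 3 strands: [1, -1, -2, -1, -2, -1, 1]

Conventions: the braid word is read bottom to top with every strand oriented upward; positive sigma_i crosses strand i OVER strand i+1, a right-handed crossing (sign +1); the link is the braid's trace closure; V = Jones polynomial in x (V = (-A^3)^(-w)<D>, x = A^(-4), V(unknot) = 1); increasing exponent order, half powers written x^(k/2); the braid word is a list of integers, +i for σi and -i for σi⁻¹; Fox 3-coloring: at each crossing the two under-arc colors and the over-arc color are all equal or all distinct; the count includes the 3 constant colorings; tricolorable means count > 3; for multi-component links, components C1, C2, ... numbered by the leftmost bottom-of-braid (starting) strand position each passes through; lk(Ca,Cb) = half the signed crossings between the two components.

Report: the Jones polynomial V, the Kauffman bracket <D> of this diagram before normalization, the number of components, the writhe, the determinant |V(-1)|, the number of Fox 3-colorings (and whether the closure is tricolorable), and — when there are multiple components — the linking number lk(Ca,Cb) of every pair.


V(x) = -x^(-5/2) - x^(-1/2)
bracket: A^-7 + A, w = -3
2 components, writhe -3, over 7 crossings
lk(C1,C2) = -1
det 2, colorings 3 of 3^7 — not tricolorable
observation: the word shrinks to σ2⁻¹ σ1⁻¹ σ2⁻¹ after cancelling


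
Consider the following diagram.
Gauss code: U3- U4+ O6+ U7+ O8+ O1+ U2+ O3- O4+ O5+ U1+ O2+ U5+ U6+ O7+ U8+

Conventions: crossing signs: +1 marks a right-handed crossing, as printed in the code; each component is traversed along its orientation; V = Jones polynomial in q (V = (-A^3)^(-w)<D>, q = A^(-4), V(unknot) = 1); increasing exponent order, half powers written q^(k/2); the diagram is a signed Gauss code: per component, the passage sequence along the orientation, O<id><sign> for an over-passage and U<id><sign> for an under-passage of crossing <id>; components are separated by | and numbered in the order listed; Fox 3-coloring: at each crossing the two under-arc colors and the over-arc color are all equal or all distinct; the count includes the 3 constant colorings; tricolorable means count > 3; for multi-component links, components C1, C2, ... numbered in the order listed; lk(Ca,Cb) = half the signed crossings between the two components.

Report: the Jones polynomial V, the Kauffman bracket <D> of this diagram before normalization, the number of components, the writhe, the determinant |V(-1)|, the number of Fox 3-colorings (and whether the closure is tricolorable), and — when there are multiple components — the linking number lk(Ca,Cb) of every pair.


V(q) = q^2 + 2q^4 - 2q^5 + q^6 - 2q^7 + q^8
bracket: A^-14 - 2A^-10 + A^-6 - 2A^-2 + 2A^2 + A^10, w = +6
1 component, writhe +6, over 8 crossings
det 9, colorings 27 of 3^8 — tricolorable
observation: w = +6 shifts under R1 moves; the (-A^3)^(-6) factor cancels that in V


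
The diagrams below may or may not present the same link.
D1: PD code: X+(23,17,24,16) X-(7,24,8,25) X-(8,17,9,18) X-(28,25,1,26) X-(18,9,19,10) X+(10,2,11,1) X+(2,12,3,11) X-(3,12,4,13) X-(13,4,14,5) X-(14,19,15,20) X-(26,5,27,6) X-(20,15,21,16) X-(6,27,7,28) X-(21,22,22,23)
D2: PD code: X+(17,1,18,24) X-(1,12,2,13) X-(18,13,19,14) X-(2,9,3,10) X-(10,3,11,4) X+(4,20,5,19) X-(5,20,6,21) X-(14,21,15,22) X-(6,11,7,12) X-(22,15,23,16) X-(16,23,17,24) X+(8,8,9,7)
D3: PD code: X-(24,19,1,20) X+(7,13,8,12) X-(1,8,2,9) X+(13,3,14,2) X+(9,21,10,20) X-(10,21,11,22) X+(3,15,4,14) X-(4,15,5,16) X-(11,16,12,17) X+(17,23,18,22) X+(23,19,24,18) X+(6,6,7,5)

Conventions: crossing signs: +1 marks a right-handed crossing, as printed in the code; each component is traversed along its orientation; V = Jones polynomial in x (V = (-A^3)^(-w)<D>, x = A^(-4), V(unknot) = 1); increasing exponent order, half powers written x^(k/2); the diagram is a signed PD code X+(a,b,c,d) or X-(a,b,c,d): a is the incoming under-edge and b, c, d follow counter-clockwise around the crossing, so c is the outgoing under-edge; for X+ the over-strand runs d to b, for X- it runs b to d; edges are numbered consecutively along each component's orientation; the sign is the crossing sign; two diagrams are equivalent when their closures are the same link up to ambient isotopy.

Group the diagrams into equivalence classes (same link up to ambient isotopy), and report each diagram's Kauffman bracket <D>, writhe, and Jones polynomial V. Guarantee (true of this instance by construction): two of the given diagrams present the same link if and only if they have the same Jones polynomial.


grouping into links: {D1, D2} | {D3}
V(D1) = x^-8 - 2x^-7 + x^-6 - 2x^-5 + 2x^-4 + x^-2  (w -8, c 14, <D> = A^-16 + 2A^-8 - 2A^-4 + 1 - 2A^4 + A^8)
V(D2) = x^-8 - 2x^-7 + x^-6 - 2x^-5 + 2x^-4 + x^-2  (w -6, c 12, <D> = A^-10 + 2A^-2 - 2A^2 + A^6 - 2A^10 + A^14)
V(D3) = x^-2 - x^-1 + 1 - x + x^2  (w +2, c 12, <D> = A^-2 - A^2 + A^6 - A^10 + A^14)
key observation: 2 classes among 3 diagrams; unequal V(x) rules out equality


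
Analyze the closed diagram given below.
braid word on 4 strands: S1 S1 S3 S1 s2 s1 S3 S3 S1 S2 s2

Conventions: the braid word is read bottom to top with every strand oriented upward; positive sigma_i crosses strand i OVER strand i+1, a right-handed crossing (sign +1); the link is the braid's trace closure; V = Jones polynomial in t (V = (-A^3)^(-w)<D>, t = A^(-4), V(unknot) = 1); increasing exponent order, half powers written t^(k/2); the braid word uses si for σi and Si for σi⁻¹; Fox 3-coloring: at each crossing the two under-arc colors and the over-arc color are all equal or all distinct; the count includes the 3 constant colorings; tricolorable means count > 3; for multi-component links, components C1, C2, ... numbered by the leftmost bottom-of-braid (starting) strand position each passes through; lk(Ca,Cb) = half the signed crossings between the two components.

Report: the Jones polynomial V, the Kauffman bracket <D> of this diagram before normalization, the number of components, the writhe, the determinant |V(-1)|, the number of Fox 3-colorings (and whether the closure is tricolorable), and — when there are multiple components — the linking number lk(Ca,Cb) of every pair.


V = t^-8 - 2t^-7 + t^-6 - 2t^-5 + 2t^-4 + t^-2
<D> = -A^-7 - 2A + 2A^5 - A^9 + 2A^13 - A^17 (w = -5)
1 component over 11 crossings, w = -5
27 Fox colorings among 3^11, |V(-1)| = 9: tricolorable
why: w = -5 shifts under R1 moves; the (-A^3)^(5) factor cancels that in V


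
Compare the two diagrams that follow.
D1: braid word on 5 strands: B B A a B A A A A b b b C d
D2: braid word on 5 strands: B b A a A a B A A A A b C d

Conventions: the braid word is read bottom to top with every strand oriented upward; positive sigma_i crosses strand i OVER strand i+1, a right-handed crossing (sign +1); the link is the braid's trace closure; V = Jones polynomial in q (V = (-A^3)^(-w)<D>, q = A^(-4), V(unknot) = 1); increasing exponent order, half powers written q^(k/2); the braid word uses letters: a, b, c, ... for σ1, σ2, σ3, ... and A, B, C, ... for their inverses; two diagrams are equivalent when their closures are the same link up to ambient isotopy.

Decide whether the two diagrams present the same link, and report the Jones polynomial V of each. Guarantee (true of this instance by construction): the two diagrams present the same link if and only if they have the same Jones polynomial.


same link: yes
V(D1) = q^-6 + q^-3 + q^-2 + q^-1  [14 crossings, <D> = A^-8 + A^-4 + 1 + A^12, w = -4]
V(D2) = q^-6 + q^-3 + q^-2 + q^-1  [14 crossings, <D> = A^-8 + A^-4 + 1 + A^12, w = -4]
insight: Markov moves rewrite D1 (14 crossings) into D2 (14)


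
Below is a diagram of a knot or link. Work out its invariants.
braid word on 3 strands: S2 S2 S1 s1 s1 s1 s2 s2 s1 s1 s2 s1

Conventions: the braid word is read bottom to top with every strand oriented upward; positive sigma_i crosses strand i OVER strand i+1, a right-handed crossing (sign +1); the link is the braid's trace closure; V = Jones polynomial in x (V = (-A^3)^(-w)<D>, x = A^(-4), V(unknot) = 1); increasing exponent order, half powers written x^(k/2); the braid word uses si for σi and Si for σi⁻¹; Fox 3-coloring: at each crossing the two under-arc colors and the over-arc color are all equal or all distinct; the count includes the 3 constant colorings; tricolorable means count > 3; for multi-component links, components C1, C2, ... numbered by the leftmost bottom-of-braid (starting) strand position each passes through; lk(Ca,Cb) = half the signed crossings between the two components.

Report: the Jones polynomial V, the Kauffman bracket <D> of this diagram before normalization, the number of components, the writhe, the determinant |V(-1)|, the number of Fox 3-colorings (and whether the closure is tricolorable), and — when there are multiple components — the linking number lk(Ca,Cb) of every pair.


V = x^2 + 2x^4 - 2x^5 + x^6 - 2x^7 + x^8
<D> = A^-14 - 2A^-10 + A^-6 - 2A^-2 + 2A^2 + A^10 (w = +6)
1 component over 12 crossings, w = +6
27 Fox colorings among 3^12, |V(-1)| = 9: tricolorable
why: |V(-1)| = 9: so tricolorable, since 3 divides 9


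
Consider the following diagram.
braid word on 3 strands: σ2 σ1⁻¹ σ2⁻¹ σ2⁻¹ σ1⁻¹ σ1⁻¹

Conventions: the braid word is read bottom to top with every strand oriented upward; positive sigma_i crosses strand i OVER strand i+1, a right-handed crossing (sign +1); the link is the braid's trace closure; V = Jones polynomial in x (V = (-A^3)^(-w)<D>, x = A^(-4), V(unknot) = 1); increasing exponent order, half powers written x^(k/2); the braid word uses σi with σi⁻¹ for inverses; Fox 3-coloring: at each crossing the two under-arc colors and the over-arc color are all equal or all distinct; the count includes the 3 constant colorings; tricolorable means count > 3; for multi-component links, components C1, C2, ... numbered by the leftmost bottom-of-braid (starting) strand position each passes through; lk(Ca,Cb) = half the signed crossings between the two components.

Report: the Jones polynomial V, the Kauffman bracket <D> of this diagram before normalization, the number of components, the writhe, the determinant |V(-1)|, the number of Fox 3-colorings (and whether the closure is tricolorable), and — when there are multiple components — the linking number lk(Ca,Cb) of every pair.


Jones polynomial: V(x) = -x^-6 + x^-5 - x^-4 + 2x^-3 - x^-2 + x^-1
<D> = A^-8 - A^-4 + 2 - A^4 + A^8 - A^12; writhe -4
components 1, writhe -4 (6 crossings)
3-colorings: 3 of 3^6, det 7 — not tricolorable
note: the span of V is 5, forcing >= 5 crossings in any diagram


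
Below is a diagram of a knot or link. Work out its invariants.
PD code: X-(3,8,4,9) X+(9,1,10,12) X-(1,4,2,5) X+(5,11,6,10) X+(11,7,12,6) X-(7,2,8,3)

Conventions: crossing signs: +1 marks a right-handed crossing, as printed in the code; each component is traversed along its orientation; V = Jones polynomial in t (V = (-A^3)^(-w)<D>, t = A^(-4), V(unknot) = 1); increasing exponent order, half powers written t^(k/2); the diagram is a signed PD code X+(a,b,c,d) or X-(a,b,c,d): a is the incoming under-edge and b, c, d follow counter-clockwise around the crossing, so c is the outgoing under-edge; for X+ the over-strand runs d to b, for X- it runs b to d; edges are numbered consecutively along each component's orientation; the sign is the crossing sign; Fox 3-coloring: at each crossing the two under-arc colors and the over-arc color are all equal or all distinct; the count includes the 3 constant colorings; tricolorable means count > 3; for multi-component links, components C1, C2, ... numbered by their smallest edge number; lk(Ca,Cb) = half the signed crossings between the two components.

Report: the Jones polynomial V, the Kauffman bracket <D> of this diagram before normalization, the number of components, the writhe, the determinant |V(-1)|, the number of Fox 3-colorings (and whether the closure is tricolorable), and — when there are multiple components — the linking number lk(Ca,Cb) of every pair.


Jones polynomial: V(t) = -t^-3 + 2t^-2 - 2t^-1 + 3 - 2t + 2t^2 - t^3
<D> = -A^-12 + 2A^-8 - 2A^-4 + 3 - 2A^4 + 2A^8 - A^12; writhe 0
components 1, writhe 0 (6 crossings)
3-colorings: 3 of 3^6, det 13 — not tricolorable
note: det 13 = |V(-1)|; not divisible by 3, so not tricolorable


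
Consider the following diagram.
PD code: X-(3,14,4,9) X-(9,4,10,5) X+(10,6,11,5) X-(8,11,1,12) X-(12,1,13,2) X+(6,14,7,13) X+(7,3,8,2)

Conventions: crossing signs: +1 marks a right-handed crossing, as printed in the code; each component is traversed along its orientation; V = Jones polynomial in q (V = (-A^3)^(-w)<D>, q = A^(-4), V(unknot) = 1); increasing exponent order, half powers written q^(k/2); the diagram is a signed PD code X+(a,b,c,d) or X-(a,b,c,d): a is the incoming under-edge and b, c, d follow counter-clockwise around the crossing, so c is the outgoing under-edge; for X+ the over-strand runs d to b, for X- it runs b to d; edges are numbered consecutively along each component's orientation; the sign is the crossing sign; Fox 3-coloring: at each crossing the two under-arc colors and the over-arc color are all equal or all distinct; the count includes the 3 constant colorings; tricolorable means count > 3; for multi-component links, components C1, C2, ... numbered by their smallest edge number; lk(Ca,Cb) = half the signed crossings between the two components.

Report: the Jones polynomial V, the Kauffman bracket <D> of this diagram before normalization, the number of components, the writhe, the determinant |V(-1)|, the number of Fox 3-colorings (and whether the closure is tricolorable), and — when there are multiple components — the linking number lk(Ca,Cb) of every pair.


V = -q^(-5/2) - q^(-1/2)
<D> = A^-1 + A^7 (w = -1)
2 components over 7 crossings, w = -1
lk(C1,C2): -1
3 Fox colorings among 3^7, |V(-1)| = 2: not tricolorable
why: w = -1 shifts under R1 moves; the (-A^3)^(1) factor cancels that in V


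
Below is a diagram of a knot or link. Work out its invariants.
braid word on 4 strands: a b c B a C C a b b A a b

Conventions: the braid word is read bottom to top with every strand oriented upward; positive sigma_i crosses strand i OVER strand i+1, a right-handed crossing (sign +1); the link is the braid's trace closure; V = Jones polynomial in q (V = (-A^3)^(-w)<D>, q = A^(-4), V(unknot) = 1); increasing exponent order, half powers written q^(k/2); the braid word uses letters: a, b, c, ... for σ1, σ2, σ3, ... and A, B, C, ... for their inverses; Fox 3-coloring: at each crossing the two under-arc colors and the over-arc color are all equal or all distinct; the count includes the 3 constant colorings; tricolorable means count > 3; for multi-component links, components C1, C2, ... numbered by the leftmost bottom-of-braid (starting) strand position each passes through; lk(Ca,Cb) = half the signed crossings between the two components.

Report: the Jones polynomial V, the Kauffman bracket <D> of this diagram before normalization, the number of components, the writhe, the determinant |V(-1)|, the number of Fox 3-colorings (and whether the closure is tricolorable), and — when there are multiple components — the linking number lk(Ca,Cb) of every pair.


V(q) = 1 - q + 3q^2 - 3q^3 + 3q^4 - 4q^5 + 3q^6 - 2q^7 + q^8
bracket: -A^-17 + 2A^-13 - 3A^-9 + 4A^-5 - 3A^-1 + 3A^3 - 3A^7 + A^11 - A^15, w = +5
1 component, writhe +5, over 13 crossings
det 21, colorings 9 of 3^13 — tricolorable
observation: |V(-1)| = 21: so tricolorable, since 3 divides 21


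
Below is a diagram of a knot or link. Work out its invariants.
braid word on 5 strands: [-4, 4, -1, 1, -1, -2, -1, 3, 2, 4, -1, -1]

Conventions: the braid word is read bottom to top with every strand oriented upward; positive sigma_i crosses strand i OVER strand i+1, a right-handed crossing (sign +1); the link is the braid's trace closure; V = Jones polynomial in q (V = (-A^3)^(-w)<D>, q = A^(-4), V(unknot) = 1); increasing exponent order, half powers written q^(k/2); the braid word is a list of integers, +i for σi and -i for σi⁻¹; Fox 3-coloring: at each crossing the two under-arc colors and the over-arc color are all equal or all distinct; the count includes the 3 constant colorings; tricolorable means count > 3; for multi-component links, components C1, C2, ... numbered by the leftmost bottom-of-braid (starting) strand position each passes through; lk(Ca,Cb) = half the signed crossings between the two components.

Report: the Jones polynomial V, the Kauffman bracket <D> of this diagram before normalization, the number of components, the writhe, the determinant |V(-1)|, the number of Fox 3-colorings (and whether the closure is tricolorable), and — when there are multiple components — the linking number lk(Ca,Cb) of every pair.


V(q) = -q^-4 + q^-3 + q^-1
bracket: A^-2 + A^6 - A^10, w = -2
1 component, writhe -2, over 12 crossings
det 3, colorings 9 of 3^12 — tricolorable
observation: inverse pairs cancel, leaving σ1⁻¹ σ2⁻¹ σ1⁻¹ σ3 σ2 σ4 σ1⁻¹ σ1⁻¹


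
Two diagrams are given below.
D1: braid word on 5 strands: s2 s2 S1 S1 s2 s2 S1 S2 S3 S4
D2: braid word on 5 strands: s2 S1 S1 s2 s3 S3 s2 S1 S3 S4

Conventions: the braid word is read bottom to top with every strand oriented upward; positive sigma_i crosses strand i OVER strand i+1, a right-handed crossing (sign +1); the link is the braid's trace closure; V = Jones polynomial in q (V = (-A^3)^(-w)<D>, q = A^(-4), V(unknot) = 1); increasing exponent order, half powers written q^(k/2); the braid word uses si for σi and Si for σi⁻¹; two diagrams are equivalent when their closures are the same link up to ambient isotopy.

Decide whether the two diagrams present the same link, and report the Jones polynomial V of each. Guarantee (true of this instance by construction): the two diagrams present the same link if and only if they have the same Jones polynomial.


equivalent: yes
V(D1) = -q^-3 + 2q^-2 - 2q^-1 + 3 - 2q + 2q^2 - q^3  (w -2, c 10, <D> = -A^-18 + 2A^-14 - 2A^-10 + 3A^-6 - 2A^-2 + 2A^2 - A^6)
V(D2) = -q^-3 + 2q^-2 - 2q^-1 + 3 - 2q + 2q^2 - q^3  (w -2, c 10, <D> = -A^-18 + 2A^-14 - 2A^-10 + 3A^-6 - 2A^-2 + 2A^2 - A^6)
why: Markov moves rewrite D1 (10 crossings) into D2 (10)


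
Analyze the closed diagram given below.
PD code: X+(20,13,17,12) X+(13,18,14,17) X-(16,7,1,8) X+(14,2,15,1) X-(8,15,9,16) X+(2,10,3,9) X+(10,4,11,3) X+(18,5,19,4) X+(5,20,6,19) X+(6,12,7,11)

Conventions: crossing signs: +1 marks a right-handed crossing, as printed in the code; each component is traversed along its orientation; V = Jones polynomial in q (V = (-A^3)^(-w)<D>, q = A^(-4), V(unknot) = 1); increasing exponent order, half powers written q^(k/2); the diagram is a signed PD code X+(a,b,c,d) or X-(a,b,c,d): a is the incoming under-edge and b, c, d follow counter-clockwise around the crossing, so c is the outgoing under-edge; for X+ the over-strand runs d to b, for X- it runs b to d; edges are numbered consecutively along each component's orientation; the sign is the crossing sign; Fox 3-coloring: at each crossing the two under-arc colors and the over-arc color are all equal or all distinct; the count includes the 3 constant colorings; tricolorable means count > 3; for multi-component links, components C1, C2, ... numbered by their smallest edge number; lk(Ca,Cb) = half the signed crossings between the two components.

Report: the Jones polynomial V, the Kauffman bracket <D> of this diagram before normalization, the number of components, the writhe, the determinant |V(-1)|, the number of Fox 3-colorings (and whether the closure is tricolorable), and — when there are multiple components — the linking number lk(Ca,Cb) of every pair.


V(q) = -q^(1/2) + q^(3/2) - 2q^(5/2) + q^(7/2) - 2q^(9/2) + 2q^(11/2) - q^(13/2) + q^(15/2) - q^(17/2)
bracket: -A^-16 + A^-12 - A^-8 + 2A^-4 - 2 + A^4 - 2A^8 + A^12 - A^16, w = +6
2 components, writhe +6, over 10 crossings
lk(C1,C2) = +2
det 12, colorings 9 of 3^10 — tricolorable
observation: w = +6 shifts under R1 moves; the (-A^3)^(-6) factor cancels that in V


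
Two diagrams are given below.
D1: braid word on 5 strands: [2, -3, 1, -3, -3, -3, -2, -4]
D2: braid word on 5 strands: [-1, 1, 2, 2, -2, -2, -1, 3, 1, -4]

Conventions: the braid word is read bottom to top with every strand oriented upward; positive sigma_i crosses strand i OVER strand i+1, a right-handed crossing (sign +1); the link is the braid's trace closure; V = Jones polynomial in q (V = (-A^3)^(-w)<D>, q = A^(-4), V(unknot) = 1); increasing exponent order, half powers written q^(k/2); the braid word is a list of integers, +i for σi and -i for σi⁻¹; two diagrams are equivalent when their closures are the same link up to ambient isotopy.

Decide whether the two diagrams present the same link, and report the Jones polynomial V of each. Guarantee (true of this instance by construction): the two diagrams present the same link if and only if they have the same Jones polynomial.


equivalent: no
D1 (bracket A^-8 + A^-4 + 1 + A^12; 8 crossings at w = -4): V = q^-6 + q^-3 + q^-2 + q^-1
V(D2) = q^-1 + 2 + q  [10 crossings, <D> = A^-4 + 2 + A^4, w = 0]
observation: V(q) takes 2 values over 2 diagrams, fixing the grouping


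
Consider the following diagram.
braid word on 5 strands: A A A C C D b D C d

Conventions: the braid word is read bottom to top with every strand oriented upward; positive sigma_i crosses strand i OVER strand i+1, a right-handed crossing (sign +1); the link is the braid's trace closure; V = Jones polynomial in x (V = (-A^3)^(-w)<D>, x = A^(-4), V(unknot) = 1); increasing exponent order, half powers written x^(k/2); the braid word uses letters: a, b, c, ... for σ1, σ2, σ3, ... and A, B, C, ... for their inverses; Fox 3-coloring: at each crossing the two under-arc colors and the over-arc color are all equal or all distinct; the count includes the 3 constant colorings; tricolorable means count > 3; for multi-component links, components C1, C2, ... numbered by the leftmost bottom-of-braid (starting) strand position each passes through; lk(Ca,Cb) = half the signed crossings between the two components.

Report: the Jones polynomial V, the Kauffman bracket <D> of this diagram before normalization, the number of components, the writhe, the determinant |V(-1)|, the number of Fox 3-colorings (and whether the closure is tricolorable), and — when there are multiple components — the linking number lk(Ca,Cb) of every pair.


V = x^-10 - 2x^-9 + 2x^-8 - 4x^-7 + 4x^-6 - 3x^-5 + 3x^-4 - x^-3 + x^-2
<D> = A^-10 - A^-6 + 3A^-2 - 3A^2 + 4A^6 - 4A^10 + 2A^14 - 2A^18 + A^22 (w = -6)
1 component over 10 crossings, w = -6
9 Fox colorings among 3^10, |V(-1)| = 21: tricolorable
why: w = -6 shifts under R1 moves; the (-A^3)^(6) factor cancels that in V


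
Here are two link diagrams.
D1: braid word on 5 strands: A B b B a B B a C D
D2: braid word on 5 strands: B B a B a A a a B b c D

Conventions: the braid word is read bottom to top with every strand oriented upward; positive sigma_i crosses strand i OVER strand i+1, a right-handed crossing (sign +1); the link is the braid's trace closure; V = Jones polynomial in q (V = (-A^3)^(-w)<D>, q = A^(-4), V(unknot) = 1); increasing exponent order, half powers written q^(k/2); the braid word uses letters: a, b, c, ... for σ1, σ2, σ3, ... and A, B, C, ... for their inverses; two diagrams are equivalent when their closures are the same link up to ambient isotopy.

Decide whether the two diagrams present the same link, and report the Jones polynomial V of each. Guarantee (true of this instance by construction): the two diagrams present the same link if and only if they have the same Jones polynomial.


same link: no
V(D1) = -q^-4 + q^-3 + q^-1  [10 crossings, <D> = A^-8 + 1 - A^4, w = -4]
V(D2) = -q^-3 + 2q^-2 - 2q^-1 + 3 - 2q + 2q^2 - q^3  [12 crossings, <D> = -A^-12 + 2A^-8 - 2A^-4 + 3 - 2A^4 + 2A^8 - A^12, w = 0]
insight: comparing 2 Jones polynomials yields 2 groups


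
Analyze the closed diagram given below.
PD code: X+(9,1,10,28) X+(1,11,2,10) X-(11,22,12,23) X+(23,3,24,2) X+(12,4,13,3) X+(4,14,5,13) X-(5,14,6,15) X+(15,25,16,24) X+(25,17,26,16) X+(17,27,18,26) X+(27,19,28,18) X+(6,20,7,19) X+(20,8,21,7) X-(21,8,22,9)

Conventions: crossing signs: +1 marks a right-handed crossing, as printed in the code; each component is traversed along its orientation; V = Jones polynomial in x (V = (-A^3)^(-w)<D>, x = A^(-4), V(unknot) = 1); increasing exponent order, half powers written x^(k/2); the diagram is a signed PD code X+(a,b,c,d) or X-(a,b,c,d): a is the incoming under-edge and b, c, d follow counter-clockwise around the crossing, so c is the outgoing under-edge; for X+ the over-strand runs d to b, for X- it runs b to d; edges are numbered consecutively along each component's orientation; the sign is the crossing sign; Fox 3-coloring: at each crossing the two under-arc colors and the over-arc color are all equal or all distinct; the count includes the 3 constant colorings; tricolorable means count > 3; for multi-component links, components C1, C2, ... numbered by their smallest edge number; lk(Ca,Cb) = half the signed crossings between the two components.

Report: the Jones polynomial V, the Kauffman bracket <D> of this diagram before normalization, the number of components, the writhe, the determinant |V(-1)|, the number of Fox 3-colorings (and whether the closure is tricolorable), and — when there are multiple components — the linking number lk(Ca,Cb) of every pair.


Jones polynomial: V(x) = x^3 + x^5 - x^8
<D> = -A^-8 + A^4 + A^12; writhe +8
components 1, writhe +8 (14 crossings)
3-colorings: 9 of 3^14, det 3 — tricolorable
note: the span of V is 5, forcing >= 5 crossings in any diagram


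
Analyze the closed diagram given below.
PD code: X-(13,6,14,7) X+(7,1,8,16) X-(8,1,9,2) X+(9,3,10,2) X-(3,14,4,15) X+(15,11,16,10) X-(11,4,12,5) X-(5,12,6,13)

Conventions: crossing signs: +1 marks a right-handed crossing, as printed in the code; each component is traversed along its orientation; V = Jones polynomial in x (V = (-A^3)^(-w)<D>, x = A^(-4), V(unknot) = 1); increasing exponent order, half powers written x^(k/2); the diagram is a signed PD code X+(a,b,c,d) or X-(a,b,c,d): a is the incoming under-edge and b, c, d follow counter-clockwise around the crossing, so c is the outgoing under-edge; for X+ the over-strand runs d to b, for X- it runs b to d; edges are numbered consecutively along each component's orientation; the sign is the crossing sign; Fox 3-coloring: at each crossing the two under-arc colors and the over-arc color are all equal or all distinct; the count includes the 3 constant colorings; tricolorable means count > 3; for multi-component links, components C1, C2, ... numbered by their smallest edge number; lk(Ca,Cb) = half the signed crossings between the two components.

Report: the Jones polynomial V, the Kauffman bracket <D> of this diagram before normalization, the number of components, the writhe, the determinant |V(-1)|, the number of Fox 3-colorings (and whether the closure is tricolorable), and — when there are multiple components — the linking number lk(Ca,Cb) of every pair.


V(x) = x^-5 - 2x^-4 + 2x^-3 - 2x^-2 + 2x^-1 - 1 + x
bracket: A^-10 - A^-6 + 2A^-2 - 2A^2 + 2A^6 - 2A^10 + A^14, w = -2
1 component, writhe -2, over 8 crossings
det 11, colorings 3 of 3^8 — not tricolorable
observation: det 11 = |V(-1)|; not divisible by 3, so not tricolorable


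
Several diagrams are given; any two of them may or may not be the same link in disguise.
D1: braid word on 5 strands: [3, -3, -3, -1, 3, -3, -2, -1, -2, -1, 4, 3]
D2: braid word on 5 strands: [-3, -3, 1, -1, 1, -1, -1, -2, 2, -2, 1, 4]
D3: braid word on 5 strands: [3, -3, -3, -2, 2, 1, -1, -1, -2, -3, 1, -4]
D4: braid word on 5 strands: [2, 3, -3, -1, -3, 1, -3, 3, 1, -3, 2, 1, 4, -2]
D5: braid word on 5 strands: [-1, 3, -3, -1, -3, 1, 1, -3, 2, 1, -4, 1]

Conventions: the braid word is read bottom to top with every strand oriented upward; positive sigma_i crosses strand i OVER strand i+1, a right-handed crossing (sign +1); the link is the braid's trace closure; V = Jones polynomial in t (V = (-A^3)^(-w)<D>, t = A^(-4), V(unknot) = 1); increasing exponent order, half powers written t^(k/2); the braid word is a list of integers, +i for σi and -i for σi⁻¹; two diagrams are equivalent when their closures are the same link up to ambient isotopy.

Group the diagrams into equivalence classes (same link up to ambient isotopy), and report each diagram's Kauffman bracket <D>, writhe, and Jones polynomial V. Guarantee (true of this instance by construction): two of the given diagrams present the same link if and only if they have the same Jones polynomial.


grouping into links: {D1} | {D2, D3} | {D4, D5}
V(D1) = t^-6 + t^-3 + t^-2 + t^-1  (w -4, c 12, <D> = A^-8 + A^-4 + 1 + A^12)
V(D2) = t^-3 + t^-2 + t^-1 + 1  (w -2, c 12, <D> = A^-6 + A^-2 + A^2 + A^6)
D3 (bracket A^-12 + A^-8 + A^-4 + 1; 12 crossings at w = -4): V = t^-3 + t^-2 + t^-1 + 1
D4 (bracket A^-2 + 2A^6 + A^14; 14 crossings at w = +2): V = t^-2 + 2 + t^2
V(D5) = t^-2 + 2 + t^2  [12 crossings, <D> = A^-8 + 2 + A^8, w = 0]
key observation: 3 values of V(t) split the 5 diagrams


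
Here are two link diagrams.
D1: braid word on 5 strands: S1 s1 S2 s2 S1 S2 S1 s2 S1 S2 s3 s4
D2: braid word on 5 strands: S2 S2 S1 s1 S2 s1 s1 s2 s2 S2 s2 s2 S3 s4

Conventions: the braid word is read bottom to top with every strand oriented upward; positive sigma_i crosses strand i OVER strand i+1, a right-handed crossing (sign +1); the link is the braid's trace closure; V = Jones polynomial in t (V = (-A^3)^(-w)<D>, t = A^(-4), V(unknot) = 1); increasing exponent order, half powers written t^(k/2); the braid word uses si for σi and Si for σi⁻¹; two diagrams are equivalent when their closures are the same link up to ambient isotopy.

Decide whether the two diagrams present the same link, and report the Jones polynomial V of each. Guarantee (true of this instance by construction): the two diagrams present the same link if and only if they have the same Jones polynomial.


equivalent: no
V(D1) = t^-5 + 2t^-3 + t^-1  (w -2, c 12, <D> = A^-2 + 2A^6 + A^14)
V(D2) = 1 + t + t^2 + t^3  (w +2, c 14, <D> = A^-6 + A^-2 + A^2 + A^6)
why: 2 classes among 2 diagrams; unequal V(t) rules out equality
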